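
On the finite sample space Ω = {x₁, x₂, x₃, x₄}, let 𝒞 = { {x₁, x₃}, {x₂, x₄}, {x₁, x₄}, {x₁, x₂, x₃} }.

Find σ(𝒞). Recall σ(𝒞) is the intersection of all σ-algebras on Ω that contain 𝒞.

Begin from { {}, {x₁, x₃}, {x₁, x₄}, {x₂, x₄}, {x₁, x₂, x₃}, Ω } (that is, 𝒞 plus ∅ and Ω).
Round 1: 4 new —
  {x₄}  = ᶜ of {x₁, x₂, x₃}
  {x₂, x₃}  = ᶜ of {x₁, x₄}
  {x₁, x₂, x₄}  = {x₁, x₄} ∪ {x₂, x₄}
  {x₁, x₃, x₄}  = {x₁, x₄} ∪ {x₁, x₃}
  [10 total]
Round 2 (3 new):
  {x₂}  = ᶜ of {x₁, x₃, x₄}
  {x₃}  = ᶜ of {x₁, x₂, x₄}
  {x₂, x₃, x₄}  = {x₂, x₃} ∪ {x₄}
  [13 total]
Round 3: 2 new —
  {x₁}  = ᶜ of {x₂, x₃, x₄}
  {x₃, x₄}  = {x₃} ∪ {x₄}
  [15 total]
Round 4 (1 new):
  {x₁, x₂}  = ᶜ of {x₃, x₄}
  [16 total]
Round 5: closed — nothing new.

Therefore σ(𝒞) = { {}, {x₁}, {x₂}, {x₃}, {x₄}, {x₁, x₂}, {x₁, x₃}, {x₁, x₄}, {x₂, x₃}, {x₂, x₄}, {x₃, x₄}, {x₁, x₂, x₃}, {x₁, x₂, x₄}, {x₁, x₃, x₄}, {x₂, x₃, x₄}, Ω } (|σ(𝒞)| = 16).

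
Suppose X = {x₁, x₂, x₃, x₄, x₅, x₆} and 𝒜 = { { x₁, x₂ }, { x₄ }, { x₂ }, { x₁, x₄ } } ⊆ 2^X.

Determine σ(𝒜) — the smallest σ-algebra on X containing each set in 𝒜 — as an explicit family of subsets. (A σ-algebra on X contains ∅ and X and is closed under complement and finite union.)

|σ(𝒜)| = 16.  σ(𝒜) = { ∅, { x₁ }, { x₂ }, { x₄ }, { x₁, x₂ }, { x₁, x₄ }, { x₂, x₄ }, { x₁, x₂, x₄ }, { x₃, x₅, x₆ }, { x₁, x₃, x₅, x₆ }, { x₂, x₃, x₅, x₆ }, { x₃, x₄, x₅, x₆ }, { x₁, x₂, x₃, x₅, x₆ }, { x₁, x₃, x₄, x₅, x₆ }, { x₂, x₃, x₄, x₅, x₆ }, X }

Trace:
Begin from { ∅, { x₂ }, { x₄ }, { x₁, x₂ }, { x₁, x₄ }, X } (that is, 𝒜 plus ∅ and X).
Step 1 adds 6:
  { x₂, x₄ }  = { x₄ } ∪ { x₂ }
  { x₁, x₂, x₄ }  = { x₁, x₄ } ∪ { x₁, x₂ }
  { x₂, x₃, x₅, x₆ }  = complement { x₁, x₄ }
  { x₃, x₄, x₅, x₆ }  = complement { x₁, x₂ }
  { x₁, x₂, x₃, x₅, x₆ }  = complement { x₄ }
  { x₁, x₃, x₄, x₅, x₆ }  = complement { x₂ }
  (now 12)
Step 2 (3 new):
  { x₃, x₅, x₆ }  = complement { x₁, x₂, x₄ }
  { x₁, x₃, x₅, x₆ }  = complement { x₂, x₄ }
  { x₂, x₃, x₄, x₅, x₆ }  = { x₃, x₄, x₅, x₆ } ∪ { x₂ }
  (now 15)
Step 3. New:
  { x₁ }  = complement { x₂, x₃, x₄, x₅, x₆ }
  (now 16)
Step 4: no new sets; the family is a σ-algebra.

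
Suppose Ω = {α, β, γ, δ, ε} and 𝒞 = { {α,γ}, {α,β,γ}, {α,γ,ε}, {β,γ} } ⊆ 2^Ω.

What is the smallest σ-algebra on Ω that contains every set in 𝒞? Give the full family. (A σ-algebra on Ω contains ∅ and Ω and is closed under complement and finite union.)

σ(𝒞) (32 sets): { {}, {α}, {β}, {γ}, {δ}, {ε}, {α,β}, {α,γ}, {α,δ}, {α,ε}, {β,γ}, {β,δ}, {β,ε}, {γ,δ}, {γ,ε}, {δ,ε}, {α,β,γ}, {α,β,δ}, {α,β,ε}, {α,γ,δ}, {α,γ,ε}, {α,δ,ε}, {β,γ,δ}, {β,γ,ε}, {β,δ,ε}, {γ,δ,ε}, {α,β,γ,δ}, {α,β,γ,ε}, {α,β,δ,ε}, {α,γ,δ,ε}, {β,γ,δ,ε}, Ω }

Check:
Seed the family with 𝒞 together with ∅ and Ω: { {}, {α,γ}, {β,γ}, {α,β,γ}, {α,γ,ε}, Ω }.
Round 1 (5 new):
  {β,δ}  = {α,γ,ε}ᶜ
  {δ,ε}  = {α,β,γ}ᶜ
  {α,δ,ε}  = {β,γ}ᶜ
  {β,δ,ε}  = {α,γ}ᶜ
  {α,β,γ,ε}  = {α,β,γ} ∪ {α,γ,ε}
  — 11 sets.
Round 2: +6 →
  {δ}  = {α,β,γ,ε}ᶜ
  {β,γ,δ}  = {β,γ} ∪ {β,δ}
  {α,β,γ,δ}  = {α,β,γ} ∪ {β,δ}
  {α,β,δ,ε}  = {α,δ,ε} ∪ {β,δ}
  {α,γ,δ,ε}  = {α,δ,ε} ∪ {α,γ,ε}
  {β,γ,δ,ε}  = {δ,ε} ∪ {β,γ}
  — 17 sets.
Round 3: +6 →
  {α}  = {β,γ,δ,ε}ᶜ
  {β}  = {α,γ,δ,ε}ᶜ
  {γ}  = {α,β,δ,ε}ᶜ
  {ε}  = {α,β,γ,δ}ᶜ
  {α,ε}  = {β,γ,δ}ᶜ
  {α,γ,δ}  = {α,γ} ∪ {δ}
  — 23 sets.
Round 4: +9 →
  {α,β}  = {β} ∪ {α}
  {α,δ}  = {δ} ∪ {α}
  {β,ε}  = {α,γ,δ}ᶜ
  {γ,δ}  = {γ} ∪ {δ}
  {γ,ε}  = {ε} ∪ {γ}
  {α,β,δ}  = {β,δ} ∪ {α}
  {α,β,ε}  = {β} ∪ {α,ε}
  {β,γ,ε}  = {ε} ∪ {β,γ}
  {γ,δ,ε}  = {δ,ε} ∪ {γ}
  — 32 sets.
After Round 5 the family is unchanged; done.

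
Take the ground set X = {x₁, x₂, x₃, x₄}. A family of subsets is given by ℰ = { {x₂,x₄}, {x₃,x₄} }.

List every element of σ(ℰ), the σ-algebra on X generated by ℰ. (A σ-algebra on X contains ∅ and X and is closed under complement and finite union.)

σ(ℰ) (16 sets): { ∅, {x₁}, {x₂}, {x₃}, {x₄}, {x₁,x₂}, {x₁,x₃}, {x₁,x₄}, {x₂,x₃}, {x₂,x₄}, {x₃,x₄}, {x₁,x₂,x₃}, {x₁,x₂,x₄}, {x₁,x₃,x₄}, {x₂,x₃,x₄}, X }

Check:
Initial family (4 sets): { ∅, {x₂,x₄}, {x₃,x₄}, X }.
Iteration 1: +3 →
  {x₁,x₂}  = {x₃,x₄}ᶜ
  {x₁,x₃}  = {x₂,x₄}ᶜ
  {x₂,x₃,x₄}  = {x₃,x₄} ∪ {x₂,x₄}
  (now 7)
Iteration 2: 4 new —
  {x₁}  = {x₂,x₃,x₄}ᶜ
  {x₁,x₂,x₃}  = {x₁,x₂} ∪ {x₁,x₃}
  {x₁,x₂,x₄}  = {x₁,x₂} ∪ {x₂,x₄}
  {x₁,x₃,x₄}  = {x₃,x₄} ∪ {x₁,x₃}
  (now 11)
Iteration 3: 3 new —
  {x₂}  = {x₁,x₃,x₄}ᶜ
  {x₃}  = {x₁,x₂,x₄}ᶜ
  {x₄}  = {x₁,x₂,x₃}ᶜ
  (now 14)
Iteration 4: 2 new —
  {x₁,x₄}  = {x₄} ∪ {x₁}
  {x₂,x₃}  = {x₃} ∪ {x₂}
  (now 16)
Iteration 5 adds nothing — fixpoint reached.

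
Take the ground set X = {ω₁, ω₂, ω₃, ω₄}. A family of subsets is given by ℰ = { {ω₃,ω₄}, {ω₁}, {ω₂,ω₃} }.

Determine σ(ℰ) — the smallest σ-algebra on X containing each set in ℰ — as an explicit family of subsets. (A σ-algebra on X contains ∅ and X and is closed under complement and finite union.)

Take S₀ = ℰ ∪ {∅, X} = { {}, {ω₁}, {ω₂,ω₃}, {ω₃,ω₄}, X }.
Step 1 (5 new):
  {ω₁,ω₂}  = {ω₃,ω₄}ᶜ
  {ω₁,ω₄}  = {ω₂,ω₃}ᶜ
  {ω₁,ω₂,ω₃}  = {ω₂,ω₃} ∪ {ω₁}
  {ω₁,ω₃,ω₄}  = {ω₃,ω₄} ∪ {ω₁}
  {ω₂,ω₃,ω₄}  = {ω₁}ᶜ
  (now 10)
Step 2: 3 new —
  {ω₂}  = {ω₁,ω₃,ω₄}ᶜ
  {ω₄}  = {ω₁,ω₂,ω₃}ᶜ
  {ω₁,ω₂,ω₄}  = {ω₁,ω₂} ∪ {ω₁,ω₄}
  (now 13)
Step 3. New:
  {ω₃}  = {ω₁,ω₂,ω₄}ᶜ
  {ω₂,ω₄}  = {ω₄} ∪ {ω₂}
  (now 15)
Step 4: +1 →
  {ω₁,ω₃}  = {ω₂,ω₄}ᶜ
  (now 16)
Step 5: closed — nothing new.

Hence σ(ℰ) has 16 members: { {}, {ω₁}, {ω₂}, {ω₃}, {ω₄}, {ω₁,ω₂}, {ω₁,ω₃}, {ω₁,ω₄}, {ω₂,ω₃}, {ω₂,ω₄}, {ω₃,ω₄}, {ω₁,ω₂,ω₃}, {ω₁,ω₂,ω₄}, {ω₁,ω₃,ω₄}, {ω₂,ω₃,ω₄}, X }.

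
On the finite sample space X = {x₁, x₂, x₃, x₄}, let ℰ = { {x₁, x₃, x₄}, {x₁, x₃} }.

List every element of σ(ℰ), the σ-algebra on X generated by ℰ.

Start: ℰ ∪ {∅, X} = { {}, {x₁, x₃}, {x₁, x₃, x₄}, X }.
Pass 1 adds 2:
  {x₂}  = {x₁, x₃, x₄}ᶜ
  {x₂, x₄}  = {x₁, x₃}ᶜ
  |family| = 6
Pass 2. New:
  {x₁, x₂, x₃}  = {x₁, x₃} ∪ {x₂}
  |family| = 7
Pass 3: +1 →
  {x₄}  = {x₁, x₂, x₃}ᶜ
  |family| = 8
Pass 4: closed — nothing new.

Therefore σ(ℰ) = { {}, {x₂}, {x₄}, {x₁, x₃}, {x₂, x₄}, {x₁, x₂, x₃}, {x₁, x₃, x₄}, X } (|σ(ℰ)| = 8).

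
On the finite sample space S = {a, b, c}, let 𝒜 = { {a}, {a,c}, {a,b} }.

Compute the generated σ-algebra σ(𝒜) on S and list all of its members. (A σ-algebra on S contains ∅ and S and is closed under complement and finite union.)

Answer: σ(𝒜) = { {}, {a}, {b}, {c}, {a,b}, {a,c}, {b,c}, S }

Derivation:
Begin from { {}, {a}, {a,b}, {a,c}, S } (that is, 𝒜 plus ∅ and S).
Iteration 1. New:
  {b}  = {a,c}ᶜ
  {c}  = {a,b}ᶜ
  {b,c}  = {a}ᶜ
  (now 8)
Iteration 2: no new sets; the family is a σ-algebra.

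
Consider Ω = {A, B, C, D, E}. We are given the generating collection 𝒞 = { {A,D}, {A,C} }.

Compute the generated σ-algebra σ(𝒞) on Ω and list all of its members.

σ(𝒞) (16 sets): { {}, {A}, {C}, {D}, {A,C}, {A,D}, {B,E}, {C,D}, {A,B,E}, {A,C,D}, {B,C,E}, {B,D,E}, {A,B,C,E}, {A,B,D,E}, {B,C,D,E}, Ω }

Derivation:
Take S₀ = 𝒞 ∪ {∅, Ω} = { {}, {A,C}, {A,D}, Ω }.
Pass 1: 3 new —
  {A,C,D}  = {A,C} ∪ {A,D}
  {B,C,E}  = complement {A,D}
  {B,D,E}  = complement {A,C}
  (now 7)
Pass 2 (4 new):
  {B,E}  = complement {A,C,D}
  {A,B,C,E}  = {B,C,E} ∪ {A,C}
  {A,B,D,E}  = {A,D} ∪ {B,D,E}
  {B,C,D,E}  = {B,C,E} ∪ {B,D,E}
  (now 11)
Pass 3: 3 new —
  {A}  = complement {B,C,D,E}
  {C}  = complement {A,B,D,E}
  {D}  = complement {A,B,C,E}
  (now 14)
Pass 4. New:
  {C,D}  = {C} ∪ {D}
  {A,B,E}  = {B,E} ∪ {A}
  (now 16)
Pass 5: stable.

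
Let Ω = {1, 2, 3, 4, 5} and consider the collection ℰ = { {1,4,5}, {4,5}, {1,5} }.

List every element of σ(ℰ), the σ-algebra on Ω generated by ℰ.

σ(ℰ) = { {}, {1}, {4}, {5}, {1,4}, {1,5}, {2,3}, {4,5}, {1,2,3}, {1,4,5}, {2,3,4}, {2,3,5}, {1,2,3,4}, {1,2,3,5}, {2,3,4,5}, Ω }

Derivation:
Seed the family with ℰ together with ∅ and Ω: { {}, {1,5}, {4,5}, {1,4,5}, Ω }.
Pass 1 adds 3:
  {2,3}  = complement {1,4,5}
  {1,2,3}  = complement {4,5}
  {2,3,4}  = complement {1,5}
  — 8 sets.
Pass 2: +3 →
  {1,2,3,4}  = {1,2,3} ∪ {2,3,4}
  {1,2,3,5}  = {1,2,3} ∪ {1,5}
  {2,3,4,5}  = {4,5} ∪ {2,3}
  — 11 sets.
Pass 3: +3 →
  {1}  = complement {2,3,4,5}
  {4}  = complement {1,2,3,5}
  {5}  = complement {1,2,3,4}
  — 14 sets.
Pass 4: 2 new —
  {1,4}  = {4} ∪ {1}
  {2,3,5}  = {2,3} ∪ {5}
  — 16 sets.
Pass 5: closed — nothing new.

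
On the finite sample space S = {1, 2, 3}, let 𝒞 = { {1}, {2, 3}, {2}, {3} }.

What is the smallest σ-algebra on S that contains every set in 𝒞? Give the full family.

Begin from { ∅, {1}, {2}, {3}, {2, 3}, S } (that is, 𝒞 plus ∅ and S).
Round 1: +2 →
  {1, 2}  = S∖{3}
  {1, 3}  = S∖{2}
  |family| = 8
Round 2 adds nothing — fixpoint reached.

Hence σ(𝒞) has 8 members: { ∅, {1}, {2}, {3}, {1, 2}, {1, 3}, {2, 3}, S }.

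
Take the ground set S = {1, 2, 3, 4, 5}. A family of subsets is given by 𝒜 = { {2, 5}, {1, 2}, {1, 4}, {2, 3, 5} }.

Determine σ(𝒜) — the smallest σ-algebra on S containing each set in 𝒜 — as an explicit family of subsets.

Begin from { {}, {1, 2}, {1, 4}, {2, 5}, {2, 3, 5}, S } (that is, 𝒜 plus ∅ and S).
Pass 1. New:
  {1, 2, 4}  = {1, 4} ∪ {1, 2}
  {1, 2, 5}  = {2, 5} ∪ {1, 2}
  {1, 3, 4}  = S∖{2, 5}
  {3, 4, 5}  = S∖{1, 2}
  {1, 2, 3, 5}  = {2, 3, 5} ∪ {1, 2}
  {1, 2, 4, 5}  = {2, 5} ∪ {1, 4}
  (now 12)
Pass 2. New:
  {3}  = S∖{1, 2, 4, 5}
  {4}  = S∖{1, 2, 3, 5}
  {3, 4}  = S∖{1, 2, 5}
  {3, 5}  = S∖{1, 2, 4}
  {1, 2, 3, 4}  = {1, 2} ∪ {1, 3, 4}
  {1, 3, 4, 5}  = {3, 4, 5} ∪ {1, 3, 4}
  {2, 3, 4, 5}  = {2, 5} ∪ {3, 4, 5}
  (now 19)
Pass 3. New:
  {1}  = S∖{2, 3, 4, 5}
  {2}  = S∖{1, 3, 4, 5}
  {5}  = S∖{1, 2, 3, 4}
  {1, 2, 3}  = {1, 2} ∪ {3}
  {2, 4, 5}  = {2, 5} ∪ {4}
  (now 24)
Pass 4: +8 →
  {1, 3}  = S∖{2, 4, 5}
  {1, 5}  = {5} ∪ {1}
  {2, 3}  = {2} ∪ {3}
  {2, 4}  = {2} ∪ {4}
  {4, 5}  = S∖{1, 2, 3}
  {1, 3, 5}  = {3, 5} ∪ {1}
  {1, 4, 5}  = {5} ∪ {1, 4}
  {2, 3, 4}  = {3, 4} ∪ {2}
  (now 32)
After Pass 5 the family is unchanged; done.

Hence σ(𝒜) has 32 members: { {}, {1}, {2}, {3}, {4}, {5}, {1, 2}, {1, 3}, {1, 4}, {1, 5}, {2, 3}, {2, 4}, {2, 5}, {3, 4}, {3, 5}, {4, 5}, {1, 2, 3}, {1, 2, 4}, {1, 2, 5}, {1, 3, 4}, {1, 3, 5}, {1, 4, 5}, {2, 3, 4}, {2, 3, 5}, {2, 4, 5}, {3, 4, 5}, {1, 2, 3, 4}, {1, 2, 3, 5}, {1, 2, 4, 5}, {1, 3, 4, 5}, {2, 3, 4, 5}, S }.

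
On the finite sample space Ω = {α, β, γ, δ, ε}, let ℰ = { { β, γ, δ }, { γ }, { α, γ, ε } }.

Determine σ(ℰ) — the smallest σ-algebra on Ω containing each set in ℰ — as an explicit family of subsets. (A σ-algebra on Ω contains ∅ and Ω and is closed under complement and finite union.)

σ(ℰ) (8 sets): { {  }, { γ }, { α, ε }, { β, δ }, { α, γ, ε }, { β, γ, δ }, { α, β, δ, ε }, Ω }

Trace:
Take S₀ = ℰ ∪ {∅, Ω} = { {  }, { γ }, { α, γ, ε }, { β, γ, δ }, Ω }.
Round 1: 3 new —
  { α, ε }  = { β, γ, δ }ᶜ
  { β, δ }  = { α, γ, ε }ᶜ
  { α, β, δ, ε }  = { γ }ᶜ
  |family| = 8
Round 2 adds nothing — fixpoint reached.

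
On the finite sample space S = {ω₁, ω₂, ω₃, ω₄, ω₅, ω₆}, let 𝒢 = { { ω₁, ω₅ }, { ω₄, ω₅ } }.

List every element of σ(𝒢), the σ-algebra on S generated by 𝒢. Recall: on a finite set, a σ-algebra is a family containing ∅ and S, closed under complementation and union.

σ(𝒢) (16 sets): { ∅, { ω₁ }, { ω₄ }, { ω₅ }, { ω₁, ω₄ }, { ω₁, ω₅ }, { ω₄, ω₅ }, { ω₁, ω₄, ω₅ }, { ω₂, ω₃, ω₆ }, { ω₁, ω₂, ω₃, ω₆ }, { ω₂, ω₃, ω₄, ω₆ }, { ω₂, ω₃, ω₅, ω₆ }, { ω₁, ω₂, ω₃, ω₄, ω₆ }, { ω₁, ω₂, ω₃, ω₅, ω₆ }, { ω₂, ω₃, ω₄, ω₅, ω₆ }, S }

Check:
Begin from { ∅, { ω₁, ω₅ }, { ω₄, ω₅ }, S } (that is, 𝒢 plus ∅ and S).
Iteration 1 adds 3:
  { ω₁, ω₄, ω₅ }  = { ω₄, ω₅ } ∪ { ω₁, ω₅ }
  { ω₁, ω₂, ω₃, ω₆ }  = complement { ω₄, ω₅ }
  { ω₂, ω₃, ω₄, ω₆ }  = complement { ω₁, ω₅ }
  [7 total]
Iteration 2 adds 4:
  { ω₂, ω₃, ω₆ }  = complement { ω₁, ω₄, ω₅ }
  { ω₁, ω₂, ω₃, ω₄, ω₆ }  = { ω₂, ω₃, ω₄, ω₆ } ∪ { ω₁, ω₂, ω₃, ω₆ }
  { ω₁, ω₂, ω₃, ω₅, ω₆ }  = { ω₁, ω₅ } ∪ { ω₁, ω₂, ω₃, ω₆ }
  { ω₂, ω₃, ω₄, ω₅, ω₆ }  = { ω₄, ω₅ } ∪ { ω₂, ω₃, ω₄, ω₆ }
  [11 total]
Iteration 3: +3 →
  { ω₁ }  = complement { ω₂, ω₃, ω₄, ω₅, ω₆ }
  { ω₄ }  = complement { ω₁, ω₂, ω₃, ω₅, ω₆ }
  { ω₅ }  = complement { ω₁, ω₂, ω₃, ω₄, ω₆ }
  [14 total]
Iteration 4: +2 →
  { ω₁, ω₄ }  = { ω₁ } ∪ { ω₄ }
  { ω₂, ω₃, ω₅, ω₆ }  = { ω₂, ω₃, ω₆ } ∪ { ω₅ }
  [16 total]
Iteration 5: closed — nothing new.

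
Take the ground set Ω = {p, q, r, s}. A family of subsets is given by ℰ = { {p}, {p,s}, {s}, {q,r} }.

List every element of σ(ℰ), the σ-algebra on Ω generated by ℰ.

Initial family (6 sets): { {}, {p}, {s}, {p,s}, {q,r}, Ω }.
Iteration 1: 2 new —
  {p,q,r}  = complement {s}
  {q,r,s}  = complement {p}
  |family| = 8
Iteration 2: no new sets; the family is a σ-algebra.

Therefore σ(ℰ) = { {}, {p}, {s}, {p,s}, {q,r}, {p,q,r}, {q,r,s}, Ω } (|σ(ℰ)| = 8).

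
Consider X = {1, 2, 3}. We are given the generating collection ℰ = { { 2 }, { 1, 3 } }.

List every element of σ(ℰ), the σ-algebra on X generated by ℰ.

|σ(ℰ)| = 4.  σ(ℰ) = { {  }, { 2 }, { 1, 3 }, X }

Check:
Take S₀ = ℰ ∪ {∅, X} = { {  }, { 2 }, { 1, 3 }, X }.
After Iteration 1 the family is unchanged; done.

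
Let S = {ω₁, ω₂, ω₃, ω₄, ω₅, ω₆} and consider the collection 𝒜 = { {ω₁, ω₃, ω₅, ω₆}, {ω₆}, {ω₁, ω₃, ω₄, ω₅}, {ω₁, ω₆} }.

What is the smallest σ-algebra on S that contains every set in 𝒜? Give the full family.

Answer: σ(𝒜) = { {}, {ω₁}, {ω₂}, {ω₄}, {ω₆}, {ω₁, ω₂}, {ω₁, ω₄}, {ω₁, ω₆}, {ω₂, ω₄}, {ω₂, ω₆}, {ω₃, ω₅}, {ω₄, ω₆}, {ω₁, ω₂, ω₄}, {ω₁, ω₂, ω₆}, {ω₁, ω₃, ω₅}, {ω₁, ω₄, ω₆}, {ω₂, ω₃, ω₅}, {ω₂, ω₄, ω₆}, {ω₃, ω₄, ω₅}, {ω₃, ω₅, ω₆}, {ω₁, ω₂, ω₃, ω₅}, {ω₁, ω₂, ω₄, ω₆}, {ω₁, ω₃, ω₄, ω₅}, {ω₁, ω₃, ω₅, ω₆}, {ω₂, ω₃, ω₄, ω₅}, {ω₂, ω₃, ω₅, ω₆}, {ω₃, ω₄, ω₅, ω₆}, {ω₁, ω₂, ω₃, ω₄, ω₅}, {ω₁, ω₂, ω₃, ω₅, ω₆}, {ω₁, ω₃, ω₄, ω₅, ω₆}, {ω₂, ω₃, ω₄, ω₅, ω₆}, S }

Check:
Take S₀ = 𝒜 ∪ {∅, S} = { {}, {ω₆}, {ω₁, ω₆}, {ω₁, ω₃, ω₄, ω₅}, {ω₁, ω₃, ω₅, ω₆}, S }.
Step 1: 5 new —
  {ω₂, ω₄}  = ᶜ of {ω₁, ω₃, ω₅, ω₆}
  {ω₂, ω₆}  = ᶜ of {ω₁, ω₃, ω₄, ω₅}
  {ω₂, ω₃, ω₄, ω₅}  = ᶜ of {ω₁, ω₆}
  {ω₁, ω₂, ω₃, ω₄, ω₅}  = ᶜ of {ω₆}
  {ω₁, ω₃, ω₄, ω₅, ω₆}  = {ω₁, ω₃, ω₅, ω₆} ∪ {ω₁, ω₃, ω₄, ω₅}
  — 11 sets.
Step 2 adds 6:
  {ω₂}  = ᶜ of {ω₁, ω₃, ω₄, ω₅, ω₆}
  {ω₁, ω₂, ω₆}  = {ω₁, ω₆} ∪ {ω₂, ω₆}
  {ω₂, ω₄, ω₆}  = {ω₂, ω₆} ∪ {ω₂, ω₄}
  {ω₁, ω₂, ω₄, ω₆}  = {ω₁, ω₆} ∪ {ω₂, ω₄}
  {ω₁, ω₂, ω₃, ω₅, ω₆}  = {ω₁, ω₃, ω₅, ω₆} ∪ {ω₂, ω₆}
  {ω₂, ω₃, ω₄, ω₅, ω₆}  = {ω₂, ω₆} ∪ {ω₂, ω₃, ω₄, ω₅}
  — 17 sets.
Step 3 adds 5:
  {ω₁}  = ᶜ of {ω₂, ω₃, ω₄, ω₅, ω₆}
  {ω₄}  = ᶜ of {ω₁, ω₂, ω₃, ω₅, ω₆}
  {ω₃, ω₅}  = ᶜ of {ω₁, ω₂, ω₄, ω₆}
  {ω₁, ω₃, ω₅}  = ᶜ of {ω₂, ω₄, ω₆}
  {ω₃, ω₄, ω₅}  = ᶜ of {ω₁, ω₂, ω₆}
  — 22 sets.
Step 4: +10 →
  {ω₁, ω₂}  = {ω₁} ∪ {ω₂}
  {ω₁, ω₄}  = {ω₁} ∪ {ω₄}
  {ω₄, ω₆}  = {ω₆} ∪ {ω₄}
  {ω₁, ω₂, ω₄}  = {ω₁} ∪ {ω₂, ω₄}
  {ω₁, ω₄, ω₆}  = {ω₁, ω₆} ∪ {ω₄}
  {ω₂, ω₃, ω₅}  = {ω₂} ∪ {ω₃, ω₅}
  {ω₃, ω₅, ω₆}  = {ω₆} ∪ {ω₃, ω₅}
  {ω₁, ω₂, ω₃, ω₅}  = {ω₁, ω₃, ω₅} ∪ {ω₂}
  {ω₂, ω₃, ω₅, ω₆}  = {ω₂, ω₆} ∪ {ω₃, ω₅}
  {ω₃, ω₄, ω₅, ω₆}  = {ω₃, ω₄, ω₅} ∪ {ω₆}
  — 32 sets.
Step 5: no new sets; the family is a σ-algebra.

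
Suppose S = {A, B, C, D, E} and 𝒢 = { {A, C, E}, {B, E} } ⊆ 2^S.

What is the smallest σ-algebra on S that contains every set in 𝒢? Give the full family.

σ(𝒢) = { {}, {B}, {D}, {E}, {A, C}, {B, D}, {B, E}, {D, E}, {A, B, C}, {A, C, D}, {A, C, E}, {B, D, E}, {A, B, C, D}, {A, B, C, E}, {A, C, D, E}, S }

Trace:
Begin from { {}, {B, E}, {A, C, E}, S } (that is, 𝒢 plus ∅ and S).
Step 1 (3 new):
  {B, D}  = complement {A, C, E}
  {A, C, D}  = complement {B, E}
  {A, B, C, E}  = {A, C, E} ∪ {B, E}
  (now 7)
Step 2. New:
  {D}  = complement {A, B, C, E}
  {B, D, E}  = {B, E} ∪ {B, D}
  {A, B, C, D}  = {A, C, D} ∪ {B, D}
  {A, C, D, E}  = {A, C, D} ∪ {A, C, E}
  (now 11)
Step 3: +3 →
  {B}  = complement {A, C, D, E}
  {E}  = complement {A, B, C, D}
  {A, C}  = complement {B, D, E}
  (now 14)
Step 4: 2 new —
  {D, E}  = {D} ∪ {E}
  {A, B, C}  = {A, C} ∪ {B}
  (now 16)
Step 5: no new sets; the family is a σ-algebra.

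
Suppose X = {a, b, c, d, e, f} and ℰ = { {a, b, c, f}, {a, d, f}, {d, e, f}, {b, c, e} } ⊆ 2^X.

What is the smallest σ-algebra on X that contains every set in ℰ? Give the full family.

Start: ℰ ∪ {∅, X} = { {}, {a, d, f}, {b, c, e}, {d, e, f}, {a, b, c, f}, X }.
Pass 1: 6 new —
  {d, e}  = {a, b, c, f}ᶜ
  {a, b, c}  = {d, e, f}ᶜ
  {a, d, e, f}  = {a, d, f} ∪ {d, e, f}
  {a, b, c, d, f}  = {a, d, f} ∪ {a, b, c, f}
  {a, b, c, e, f}  = {b, c, e} ∪ {a, b, c, f}
  {b, c, d, e, f}  = {b, c, e} ∪ {d, e, f}
  — 12 sets.
Pass 2 (7 new):
  {a}  = {b, c, d, e, f}ᶜ
  {d}  = {a, b, c, e, f}ᶜ
  {e}  = {a, b, c, d, f}ᶜ
  {b, c}  = {a, d, e, f}ᶜ
  {a, b, c, e}  = {a, b, c} ∪ {b, c, e}
  {b, c, d, e}  = {d, e} ∪ {b, c, e}
  {a, b, c, d, e}  = {a, b, c} ∪ {d, e}
  — 19 sets.
Pass 3: +8 →
  {f}  = {a, b, c, d, e}ᶜ
  {a, d}  = {d} ∪ {a}
  {a, e}  = {e} ∪ {a}
  {a, f}  = {b, c, d, e}ᶜ
  {d, f}  = {a, b, c, e}ᶜ
  {a, d, e}  = {d, e} ∪ {a}
  {b, c, d}  = {b, c} ∪ {d}
  {a, b, c, d}  = {a, b, c} ∪ {d}
  — 27 sets.
Pass 4: +5 →
  {e, f}  = {a, b, c, d}ᶜ
  {a, e, f}  = {b, c, d}ᶜ
  {b, c, f}  = {a, d, e}ᶜ
  {b, c, d, f}  = {a, e}ᶜ
  {b, c, e, f}  = {a, d}ᶜ
  — 32 sets.
Pass 5: no new sets; the family is a σ-algebra.

σ(ℰ) = { {}, {a}, {d}, {e}, {f}, {a, d}, {a, e}, {a, f}, {b, c}, {d, e}, {d, f}, {e, f}, {a, b, c}, {a, d, e}, {a, d, f}, {a, e, f}, {b, c, d}, {b, c, e}, {b, c, f}, {d, e, f}, {a, b, c, d}, {a, b, c, e}, {a, b, c, f}, {a, d, e, f}, {b, c, d, e}, {b, c, d, f}, {b, c, e, f}, {a, b, c, d, e}, {a, b, c, d, f}, {a, b, c, e, f}, {b, c, d, e, f}, X }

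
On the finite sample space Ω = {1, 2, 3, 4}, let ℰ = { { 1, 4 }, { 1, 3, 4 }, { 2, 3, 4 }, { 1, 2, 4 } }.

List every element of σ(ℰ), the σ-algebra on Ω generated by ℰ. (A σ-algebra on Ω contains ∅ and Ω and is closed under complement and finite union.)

Take S₀ = ℰ ∪ {∅, Ω} = { {}, { 1, 4 }, { 1, 2, 4 }, { 1, 3, 4 }, { 2, 3, 4 }, Ω }.
Pass 1: 4 new —
  { 1 }  = { 2, 3, 4 }ᶜ
  { 2 }  = { 1, 3, 4 }ᶜ
  { 3 }  = { 1, 2, 4 }ᶜ
  { 2, 3 }  = { 1, 4 }ᶜ
  [10 total]
Pass 2: 3 new —
  { 1, 2 }  = { 2 } ∪ { 1 }
  { 1, 3 }  = { 3 } ∪ { 1 }
  { 1, 2, 3 }  = { 2, 3 } ∪ { 1 }
  [13 total]
Pass 3 (3 new):
  { 4 }  = { 1, 2, 3 }ᶜ
  { 2, 4 }  = { 1, 3 }ᶜ
  { 3, 4 }  = { 1, 2 }ᶜ
  [16 total]
Pass 4 adds nothing — fixpoint reached.

Therefore σ(ℰ) = { {}, { 1 }, { 2 }, { 3 }, { 4 }, { 1, 2 }, { 1, 3 }, { 1, 4 }, { 2, 3 }, { 2, 4 }, { 3, 4 }, { 1, 2, 3 }, { 1, 2, 4 }, { 1, 3, 4 }, { 2, 3, 4 }, Ω } (|σ(ℰ)| = 16).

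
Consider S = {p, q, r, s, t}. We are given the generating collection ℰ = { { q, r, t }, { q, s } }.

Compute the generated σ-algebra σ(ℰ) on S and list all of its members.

|σ(ℰ)| = 16.  σ(ℰ) = { {  }, { p }, { q }, { s }, { p, q }, { p, s }, { q, s }, { r, t }, { p, q, s }, { p, r, t }, { q, r, t }, { r, s, t }, { p, q, r, t }, { p, r, s, t }, { q, r, s, t }, S }

Check:
Begin from { {  }, { q, s }, { q, r, t }, S } (that is, ℰ plus ∅ and S).
Iteration 1: +3 →
  { p, s }  = S∖{ q, r, t }
  { p, r, t }  = S∖{ q, s }
  { q, r, s, t }  = { q, s } ∪ { q, r, t }
  — 7 sets.
Iteration 2: 4 new —
  { p }  = S∖{ q, r, s, t }
  { p, q, s }  = { p, s } ∪ { q, s }
  { p, q, r, t }  = { q, r, t } ∪ { p, r, t }
  { p, r, s, t }  = { p, s } ∪ { p, r, t }
  — 11 sets.
Iteration 3: +3 →
  { q }  = S∖{ p, r, s, t }
  { s }  = S∖{ p, q, r, t }
  { r, t }  = S∖{ p, q, s }
  — 14 sets.
Iteration 4 adds 2:
  { p, q }  = { q } ∪ { p }
  { r, s, t }  = { s } ∪ { r, t }
  — 16 sets.
Iteration 5: stable.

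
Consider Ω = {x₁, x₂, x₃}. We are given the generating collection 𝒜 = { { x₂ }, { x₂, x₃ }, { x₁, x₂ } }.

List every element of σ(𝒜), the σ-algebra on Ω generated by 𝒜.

σ(𝒜) = { ∅, { x₁ }, { x₂ }, { x₃ }, { x₁, x₂ }, { x₁, x₃ }, { x₂, x₃ }, Ω }

Working:
Begin from { ∅, { x₂ }, { x₁, x₂ }, { x₂, x₃ }, Ω } (that is, 𝒜 plus ∅ and Ω).
Round 1. New:
  { x₁ }  = Ω∖{ x₂, x₃ }
  { x₃ }  = Ω∖{ x₁, x₂ }
  { x₁, x₃ }  = Ω∖{ x₂ }
  — 8 sets.
After Round 2 the family is unchanged; done.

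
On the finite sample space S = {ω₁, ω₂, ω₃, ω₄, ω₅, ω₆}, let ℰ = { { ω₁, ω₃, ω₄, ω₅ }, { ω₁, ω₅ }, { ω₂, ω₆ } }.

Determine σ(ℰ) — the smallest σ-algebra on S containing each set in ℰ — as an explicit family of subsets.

σ(ℰ) = { {  }, { ω₁, ω₅ }, { ω₂, ω₆ }, { ω₃, ω₄ }, { ω₁, ω₂, ω₅, ω₆ }, { ω₁, ω₃, ω₄, ω₅ }, { ω₂, ω₃, ω₄, ω₆ }, S }

Derivation:
Start: ℰ ∪ {∅, S} = { {  }, { ω₁, ω₅ }, { ω₂, ω₆ }, { ω₁, ω₃, ω₄, ω₅ }, S }.
Round 1: +2 →
  { ω₁, ω₂, ω₅, ω₆ }  = { ω₁, ω₅ } ∪ { ω₂, ω₆ }
  { ω₂, ω₃, ω₄, ω₆ }  = S∖{ ω₁, ω₅ }
  (now 7)
Round 2: +1 →
  { ω₃, ω₄ }  = S∖{ ω₁, ω₂, ω₅, ω₆ }
  (now 8)
Round 3: stable.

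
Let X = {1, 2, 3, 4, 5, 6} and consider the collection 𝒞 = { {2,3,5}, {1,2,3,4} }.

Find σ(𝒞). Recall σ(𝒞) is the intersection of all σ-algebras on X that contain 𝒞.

Initial family (4 sets): { ∅, {2,3,5}, {1,2,3,4}, X }.
Round 1. New:
  {5,6}  = {1,2,3,4}ᶜ
  {1,4,6}  = {2,3,5}ᶜ
  {1,2,3,4,5}  = {2,3,5} ∪ {1,2,3,4}
Round 2 adds 4:
  {6}  = {1,2,3,4,5}ᶜ
  {1,4,5,6}  = {5,6} ∪ {1,4,6}
  {2,3,5,6}  = {2,3,5} ∪ {5,6}
  {1,2,3,4,6}  = {1,2,3,4} ∪ {1,4,6}
Round 3: 3 new —
  {5}  = {1,2,3,4,6}ᶜ
  {1,4}  = {2,3,5,6}ᶜ
  {2,3}  = {1,4,5,6}ᶜ
Round 4 (2 new):
  {1,4,5}  = {1,4} ∪ {5}
  {2,3,6}  = {2,3} ∪ {6}
Round 5: closed — nothing new.

σ(𝒞) = { ∅, {5}, {6}, {1,4}, {2,3}, {5,6}, {1,4,5}, {1,4,6}, {2,3,5}, {2,3,6}, {1,2,3,4}, {1,4,5,6}, {2,3,5,6}, {1,2,3,4,5}, {1,2,3,4,6}, X }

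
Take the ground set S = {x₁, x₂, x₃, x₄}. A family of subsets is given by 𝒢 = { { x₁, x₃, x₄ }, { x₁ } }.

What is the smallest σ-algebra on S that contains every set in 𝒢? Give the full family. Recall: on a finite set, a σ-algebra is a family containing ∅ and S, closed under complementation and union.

Begin from { {}, { x₁ }, { x₁, x₃, x₄ }, S } (that is, 𝒢 plus ∅ and S).
Step 1 adds 2:
  { x₂ }  = ᶜ of { x₁, x₃, x₄ }
  { x₂, x₃, x₄ }  = ᶜ of { x₁ }
  [6 total]
Step 2: 1 new —
  { x₁, x₂ }  = { x₂ } ∪ { x₁ }
  [7 total]
Step 3 adds 1:
  { x₃, x₄ }  = ᶜ of { x₁, x₂ }
  [8 total]
After Step 4 the family is unchanged; done.

Hence σ(𝒢) has 8 members: { {}, { x₁ }, { x₂ }, { x₁, x₂ }, { x₃, x₄ }, { x₁, x₃, x₄ }, { x₂, x₃, x₄ }, S }.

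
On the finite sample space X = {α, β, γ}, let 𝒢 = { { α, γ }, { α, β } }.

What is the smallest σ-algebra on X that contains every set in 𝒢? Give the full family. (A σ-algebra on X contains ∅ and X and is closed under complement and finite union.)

Begin from { ∅, { α, β }, { α, γ }, X } (that is, 𝒢 plus ∅ and X).
Pass 1: 2 new —
  { β }  = { α, γ }ᶜ
  { γ }  = { α, β }ᶜ
  |family| = 6
Pass 2: +1 →
  { β, γ }  = { γ } ∪ { β }
  |family| = 7
Pass 3: 1 new —
  { α }  = { β, γ }ᶜ
  |family| = 8
Pass 4: closed — nothing new.

σ(𝒢) = { ∅, { α }, { β }, { γ }, { α, β }, { α, γ }, { β, γ }, X }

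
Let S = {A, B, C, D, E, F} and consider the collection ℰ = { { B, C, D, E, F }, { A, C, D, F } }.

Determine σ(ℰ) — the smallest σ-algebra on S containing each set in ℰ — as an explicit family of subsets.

Answer: σ(ℰ) = { {  }, { A }, { B, E }, { A, B, E }, { C, D, F }, { A, C, D, F }, { B, C, D, E, F }, S }

Working:
Start: ℰ ∪ {∅, S} = { {  }, { A, C, D, F }, { B, C, D, E, F }, S }.
Round 1. New:
  { A }  = S∖{ B, C, D, E, F }
  { B, E }  = S∖{ A, C, D, F }
  [6 total]
Round 2: +1 →
  { A, B, E }  = { B, E } ∪ { A }
  [7 total]
Round 3: +1 →
  { C, D, F }  = S∖{ A, B, E }
  [8 total]
Round 4: no new sets; the family is a σ-algebra.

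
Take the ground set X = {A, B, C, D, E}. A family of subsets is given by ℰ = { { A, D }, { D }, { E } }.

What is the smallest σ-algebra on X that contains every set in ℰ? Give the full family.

Begin from { ∅, { D }, { E }, { A, D }, X } (that is, ℰ plus ∅ and X).
Round 1: +5 →
  { D, E }  = { D } ∪ { E }
  { A, D, E }  = { A, D } ∪ { E }
  { B, C, E }  = ᶜ of { A, D }
  { A, B, C, D }  = ᶜ of { E }
  { A, B, C, E }  = ᶜ of { D }
Round 2: 3 new —
  { B, C }  = ᶜ of { A, D, E }
  { A, B, C }  = ᶜ of { D, E }
  { B, C, D, E }  = { D, E } ∪ { B, C, E }
Round 3: +2 →
  { A }  = ᶜ of { B, C, D, E }
  { B, C, D }  = { B, C } ∪ { D }
Round 4 adds 1:
  { A, E }  = ᶜ of { B, C, D }
Round 5 adds nothing — fixpoint reached.

σ(ℰ) = { ∅, { A }, { D }, { E }, { A, D }, { A, E }, { B, C }, { D, E }, { A, B, C }, { A, D, E }, { B, C, D }, { B, C, E }, { A, B, C, D }, { A, B, C, E }, { B, C, D, E }, X }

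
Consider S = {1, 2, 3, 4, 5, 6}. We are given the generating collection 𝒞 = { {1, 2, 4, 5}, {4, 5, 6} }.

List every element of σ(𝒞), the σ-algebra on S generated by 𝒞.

Begin from { {}, {4, 5, 6}, {1, 2, 4, 5}, S } (that is, 𝒞 plus ∅ and S).
Step 1: 3 new —
  {3, 6}  = ᶜ of {1, 2, 4, 5}
  {1, 2, 3}  = ᶜ of {4, 5, 6}
  {1, 2, 4, 5, 6}  = {4, 5, 6} ∪ {1, 2, 4, 5}
  [7 total]
Step 2. New:
  {3}  = ᶜ of {1, 2, 4, 5, 6}
  {1, 2, 3, 6}  = {1, 2, 3} ∪ {3, 6}
  {3, 4, 5, 6}  = {3, 6} ∪ {4, 5, 6}
  {1, 2, 3, 4, 5}  = {1, 2, 3} ∪ {1, 2, 4, 5}
  [11 total]
Step 3: +3 →
  {6}  = ᶜ of {1, 2, 3, 4, 5}
  {1, 2}  = ᶜ of {3, 4, 5, 6}
  {4, 5}  = ᶜ of {1, 2, 3, 6}
  [14 total]
Step 4 (2 new):
  {1, 2, 6}  = {1, 2} ∪ {6}
  {3, 4, 5}  = {4, 5} ∪ {3}
  [16 total]
Step 5: closed — nothing new.

σ(𝒞) = { {}, {3}, {6}, {1, 2}, {3, 6}, {4, 5}, {1, 2, 3}, {1, 2, 6}, {3, 4, 5}, {4, 5, 6}, {1, 2, 3, 6}, {1, 2, 4, 5}, {3, 4, 5, 6}, {1, 2, 3, 4, 5}, {1, 2, 4, 5, 6}, S }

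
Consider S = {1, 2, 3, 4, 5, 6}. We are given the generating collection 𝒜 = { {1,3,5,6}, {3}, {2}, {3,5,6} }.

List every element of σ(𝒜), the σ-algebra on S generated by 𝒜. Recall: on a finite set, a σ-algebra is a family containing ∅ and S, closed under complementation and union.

Seed the family with 𝒜 together with ∅ and S: { {}, {2}, {3}, {3,5,6}, {1,3,5,6}, S }.
Iteration 1. New:
  {2,3}  = {3} ∪ {2}
  {2,4}  = ᶜ of {1,3,5,6}
  {1,2,4}  = ᶜ of {3,5,6}
  {2,3,5,6}  = {3,5,6} ∪ {2}
  {1,2,3,5,6}  = {1,3,5,6} ∪ {2}
  {1,2,4,5,6}  = ᶜ of {3}
  {1,3,4,5,6}  = ᶜ of {2}
Iteration 2. New:
  {4}  = ᶜ of {1,2,3,5,6}
  {1,4}  = ᶜ of {2,3,5,6}
  {2,3,4}  = {3} ∪ {2,4}
  {1,2,3,4}  = {1,2,4} ∪ {3}
  {1,4,5,6}  = ᶜ of {2,3}
  {2,3,4,5,6}  = {3,5,6} ∪ {2,4}
Iteration 3: +6 →
  {1}  = ᶜ of {2,3,4,5,6}
  {3,4}  = {3} ∪ {4}
  {5,6}  = ᶜ of {1,2,3,4}
  {1,3,4}  = {1,4} ∪ {3}
  {1,5,6}  = ᶜ of {2,3,4}
  {3,4,5,6}  = {3,5,6} ∪ {4}
Iteration 4: +7 →
  {1,2}  = ᶜ of {3,4,5,6}
  {1,3}  = {1} ∪ {3}
  {1,2,3}  = {1} ∪ {2,3}
  {2,5,6}  = ᶜ of {1,3,4}
  {4,5,6}  = {5,6} ∪ {4}
  {1,2,5,6}  = ᶜ of {3,4}
  {2,4,5,6}  = {5,6} ∪ {2,4}
Iteration 5: already closed under ᶜ and ∪.

|σ(𝒜)| = 32.  σ(𝒜) = { {}, {1}, {2}, {3}, {4}, {1,2}, {1,3}, {1,4}, {2,3}, {2,4}, {3,4}, {5,6}, {1,2,3}, {1,2,4}, {1,3,4}, {1,5,6}, {2,3,4}, {2,5,6}, {3,5,6}, {4,5,6}, {1,2,3,4}, {1,2,5,6}, {1,3,5,6}, {1,4,5,6}, {2,3,5,6}, {2,4,5,6}, {3,4,5,6}, {1,2,3,5,6}, {1,2,4,5,6}, {1,3,4,5,6}, {2,3,4,5,6}, S }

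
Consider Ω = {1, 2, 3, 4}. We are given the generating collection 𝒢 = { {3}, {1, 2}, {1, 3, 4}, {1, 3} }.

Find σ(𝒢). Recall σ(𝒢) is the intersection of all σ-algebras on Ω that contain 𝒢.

Begin from { ∅, {3}, {1, 2}, {1, 3}, {1, 3, 4}, Ω } (that is, 𝒢 plus ∅ and Ω).
Round 1 (5 new):
  {2}  = ᶜ of {1, 3, 4}
  {2, 4}  = ᶜ of {1, 3}
  {3, 4}  = ᶜ of {1, 2}
  {1, 2, 3}  = {3} ∪ {1, 2}
  {1, 2, 4}  = ᶜ of {3}
  [11 total]
Round 2. New:
  {4}  = ᶜ of {1, 2, 3}
  {2, 3}  = {2} ∪ {3}
  {2, 3, 4}  = {3, 4} ∪ {2}
  [14 total]
Round 3: +2 →
  {1}  = ᶜ of {2, 3, 4}
  {1, 4}  = ᶜ of {2, 3}
  [16 total]
After Round 4 the family is unchanged; done.

σ(𝒢) = { ∅, {1}, {2}, {3}, {4}, {1, 2}, {1, 3}, {1, 4}, {2, 3}, {2, 4}, {3, 4}, {1, 2, 3}, {1, 2, 4}, {1, 3, 4}, {2, 3, 4}, Ω }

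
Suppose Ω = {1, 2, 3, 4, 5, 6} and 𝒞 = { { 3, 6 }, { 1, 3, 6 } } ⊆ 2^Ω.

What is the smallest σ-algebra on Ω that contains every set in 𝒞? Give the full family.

Seed the family with 𝒞 together with ∅ and Ω: { {}, { 3, 6 }, { 1, 3, 6 }, Ω }.
Round 1: 2 new —
  { 2, 4, 5 }  = Ω∖{ 1, 3, 6 }
  { 1, 2, 4, 5 }  = Ω∖{ 3, 6 }
Round 2 (1 new):
  { 2, 3, 4, 5, 6 }  = { 3, 6 } ∪ { 2, 4, 5 }
Round 3. New:
  { 1 }  = Ω∖{ 2, 3, 4, 5, 6 }
Round 4: already closed under ᶜ and ∪.

Therefore σ(𝒞) = { {}, { 1 }, { 3, 6 }, { 1, 3, 6 }, { 2, 4, 5 }, { 1, 2, 4, 5 }, { 2, 3, 4, 5, 6 }, Ω } (|σ(𝒞)| = 8).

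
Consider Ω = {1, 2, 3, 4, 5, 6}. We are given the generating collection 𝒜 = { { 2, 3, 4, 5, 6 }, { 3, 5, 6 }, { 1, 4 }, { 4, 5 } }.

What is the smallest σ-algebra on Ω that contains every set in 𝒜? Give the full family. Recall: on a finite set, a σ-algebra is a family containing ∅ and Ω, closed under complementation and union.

Start: 𝒜 ∪ {∅, Ω} = { {  }, { 1, 4 }, { 4, 5 }, { 3, 5, 6 }, { 2, 3, 4, 5, 6 }, Ω }.
Round 1: +7 →
  { 1 }  = ᶜ of { 2, 3, 4, 5, 6 }
  { 1, 2, 4 }  = ᶜ of { 3, 5, 6 }
  { 1, 4, 5 }  = { 4, 5 } ∪ { 1, 4 }
  { 1, 2, 3, 6 }  = ᶜ of { 4, 5 }
  { 2, 3, 5, 6 }  = ᶜ of { 1, 4 }
  { 3, 4, 5, 6 }  = { 4, 5 } ∪ { 3, 5, 6 }
  { 1, 3, 4, 5, 6 }  = { 1, 4 } ∪ { 3, 5, 6 }
  |family| = 13
Round 2 (7 new):
  { 2 }  = ᶜ of { 1, 3, 4, 5, 6 }
  { 1, 2 }  = ᶜ of { 3, 4, 5, 6 }
  { 2, 3, 6 }  = ᶜ of { 1, 4, 5 }
  { 1, 2, 4, 5 }  = { 1, 4, 5 } ∪ { 1, 2, 4 }
  { 1, 3, 5, 6 }  = { 3, 5, 6 } ∪ { 1 }
  { 1, 2, 3, 4, 6 }  = { 1, 2, 3, 6 } ∪ { 1, 2, 4 }
  { 1, 2, 3, 5, 6 }  = { 1, 2, 3, 6 } ∪ { 3, 5, 6 }
  |family| = 20
Round 3: +5 →
  { 4 }  = ᶜ of { 1, 2, 3, 5, 6 }
  { 5 }  = ᶜ of { 1, 2, 3, 4, 6 }
  { 2, 4 }  = ᶜ of { 1, 3, 5, 6 }
  { 3, 6 }  = ᶜ of { 1, 2, 4, 5 }
  { 2, 4, 5 }  = { 2 } ∪ { 4, 5 }
  |family| = 25
Round 4: +7 →
  { 1, 5 }  = { 1 } ∪ { 5 }
  { 2, 5 }  = { 2 } ∪ { 5 }
  { 1, 2, 5 }  = { 1, 2 } ∪ { 5 }
  { 1, 3, 6 }  = ᶜ of { 2, 4, 5 }
  { 3, 4, 6 }  = { 3, 6 } ∪ { 4 }
  { 1, 3, 4, 6 }  = { 1, 4 } ∪ { 3, 6 }
  { 2, 3, 4, 6 }  = { 2, 3, 6 } ∪ { 4 }
  |family| = 32
Round 5: closed — nothing new.

Hence σ(𝒜) has 32 members: { {  }, { 1 }, { 2 }, { 4 }, { 5 }, { 1, 2 }, { 1, 4 }, { 1, 5 }, { 2, 4 }, { 2, 5 }, { 3, 6 }, { 4, 5 }, { 1, 2, 4 }, { 1, 2, 5 }, { 1, 3, 6 }, { 1, 4, 5 }, { 2, 3, 6 }, { 2, 4, 5 }, { 3, 4, 6 }, { 3, 5, 6 }, { 1, 2, 3, 6 }, { 1, 2, 4, 5 }, { 1, 3, 4, 6 }, { 1, 3, 5, 6 }, { 2, 3, 4, 6 }, { 2, 3, 5, 6 }, { 3, 4, 5, 6 }, { 1, 2, 3, 4, 6 }, { 1, 2, 3, 5, 6 }, { 1, 3, 4, 5, 6 }, { 2, 3, 4, 5, 6 }, Ω }.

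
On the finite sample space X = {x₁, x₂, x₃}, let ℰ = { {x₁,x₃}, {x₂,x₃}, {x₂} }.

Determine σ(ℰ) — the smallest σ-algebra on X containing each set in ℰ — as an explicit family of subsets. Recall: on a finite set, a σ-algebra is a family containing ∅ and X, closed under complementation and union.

Seed the family with ℰ together with ∅ and X: { ∅, {x₂}, {x₁,x₃}, {x₂,x₃}, X }.
Round 1 (1 new):
  {x₁}  = {x₂,x₃}ᶜ
  [6 total]
Round 2. New:
  {x₁,x₂}  = {x₂} ∪ {x₁}
  [7 total]
Round 3. New:
  {x₃}  = {x₁,x₂}ᶜ
  [8 total]
Round 4: no new sets; the family is a σ-algebra.

Hence σ(ℰ) has 8 members: { ∅, {x₁}, {x₂}, {x₃}, {x₁,x₂}, {x₁,x₃}, {x₂,x₃}, X }.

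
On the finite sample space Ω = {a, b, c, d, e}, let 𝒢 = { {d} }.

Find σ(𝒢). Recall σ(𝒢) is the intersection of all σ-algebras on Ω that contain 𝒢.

Take S₀ = 𝒢 ∪ {∅, Ω} = { {}, {d}, Ω }.
Iteration 1 adds 1:
  {a, b, c, e}  = Ω∖{d}
  — 4 sets.
Iteration 2: already closed under ᶜ and ∪.

Therefore σ(𝒢) = { {}, {d}, {a, b, c, e}, Ω } (|σ(𝒢)| = 4).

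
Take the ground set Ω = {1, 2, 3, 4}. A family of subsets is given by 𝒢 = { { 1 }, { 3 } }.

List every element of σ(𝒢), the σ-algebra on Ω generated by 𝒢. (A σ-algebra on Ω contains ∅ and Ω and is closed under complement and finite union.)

σ(𝒢) = { ∅, { 1 }, { 3 }, { 1, 3 }, { 2, 4 }, { 1, 2, 4 }, { 2, 3, 4 }, Ω }

Check:
Start: 𝒢 ∪ {∅, Ω} = { ∅, { 1 }, { 3 }, Ω }.
Step 1 (3 new):
  { 1, 3 }  = { 3 } ∪ { 1 }
  { 1, 2, 4 }  = { 3 }ᶜ
  { 2, 3, 4 }  = { 1 }ᶜ
  [7 total]
Step 2 (1 new):
  { 2, 4 }  = { 1, 3 }ᶜ
  [8 total]
Step 3: closed — nothing new.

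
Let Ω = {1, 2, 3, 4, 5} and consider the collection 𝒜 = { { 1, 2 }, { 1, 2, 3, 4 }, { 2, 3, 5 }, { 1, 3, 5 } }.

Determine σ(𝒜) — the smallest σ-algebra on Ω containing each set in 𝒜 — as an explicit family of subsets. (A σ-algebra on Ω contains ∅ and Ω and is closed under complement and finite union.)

Answer: σ(𝒜) = { ∅, { 1 }, { 2 }, { 3 }, { 4 }, { 5 }, { 1, 2 }, { 1, 3 }, { 1, 4 }, { 1, 5 }, { 2, 3 }, { 2, 4 }, { 2, 5 }, { 3, 4 }, { 3, 5 }, { 4, 5 }, { 1, 2, 3 }, { 1, 2, 4 }, { 1, 2, 5 }, { 1, 3, 4 }, { 1, 3, 5 }, { 1, 4, 5 }, { 2, 3, 4 }, { 2, 3, 5 }, { 2, 4, 5 }, { 3, 4, 5 }, { 1, 2, 3, 4 }, { 1, 2, 3, 5 }, { 1, 2, 4, 5 }, { 1, 3, 4, 5 }, { 2, 3, 4, 5 }, Ω }

Check:
Initial family (6 sets): { ∅, { 1, 2 }, { 1, 3, 5 }, { 2, 3, 5 }, { 1, 2, 3, 4 }, Ω }.
Round 1 adds 5:
  { 5 }  = complement { 1, 2, 3, 4 }
  { 1, 4 }  = complement { 2, 3, 5 }
  { 2, 4 }  = complement { 1, 3, 5 }
  { 3, 4, 5 }  = complement { 1, 2 }
  { 1, 2, 3, 5 }  = { 2, 3, 5 } ∪ { 1, 2 }
  |family| = 11
Round 2: +7 →
  { 4 }  = complement { 1, 2, 3, 5 }
  { 1, 2, 4 }  = { 1, 2 } ∪ { 1, 4 }
  { 1, 2, 5 }  = { 1, 2 } ∪ { 5 }
  { 1, 4, 5 }  = { 5 } ∪ { 1, 4 }
  { 2, 4, 5 }  = { 5 } ∪ { 2, 4 }
  { 1, 3, 4, 5 }  = { 3, 4, 5 } ∪ { 1, 3, 5 }
  { 2, 3, 4, 5 }  = { 3, 4, 5 } ∪ { 2, 3, 5 }
  |family| = 18
Round 3: 8 new —
  { 1 }  = complement { 2, 3, 4, 5 }
  { 2 }  = complement { 1, 3, 4, 5 }
  { 1, 3 }  = complement { 2, 4, 5 }
  { 2, 3 }  = complement { 1, 4, 5 }
  { 3, 4 }  = complement { 1, 2, 5 }
  { 3, 5 }  = complement { 1, 2, 4 }
  { 4, 5 }  = { 4 } ∪ { 5 }
  { 1, 2, 4, 5 }  = { 1, 4, 5 } ∪ { 1, 2, 5 }
  |family| = 26
Round 4. New:
  { 3 }  = complement { 1, 2, 4, 5 }
  { 1, 5 }  = { 5 } ∪ { 1 }
  { 2, 5 }  = { 2 } ∪ { 5 }
  { 1, 2, 3 }  = complement { 4, 5 }
  { 1, 3, 4 }  = { 3, 4 } ∪ { 1, 4 }
  { 2, 3, 4 }  = { 3, 4 } ∪ { 2 }
  |family| = 32
Round 5: stable.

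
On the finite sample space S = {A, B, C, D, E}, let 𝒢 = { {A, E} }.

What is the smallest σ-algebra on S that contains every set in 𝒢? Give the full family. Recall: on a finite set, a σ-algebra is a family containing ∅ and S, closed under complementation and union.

Answer: σ(𝒢) = { ∅, {A, E}, {B, C, D}, S }

Trace:
Seed the family with 𝒢 together with ∅ and S: { ∅, {A, E}, S }.
Step 1. New:
  {B, C, D}  = {A, E}ᶜ
  — 4 sets.
Step 2: already closed under ᶜ and ∪.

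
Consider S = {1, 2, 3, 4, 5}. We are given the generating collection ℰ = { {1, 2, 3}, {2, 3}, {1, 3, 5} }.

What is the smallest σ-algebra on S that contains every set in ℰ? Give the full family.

Initial family (5 sets): { ∅, {2, 3}, {1, 2, 3}, {1, 3, 5}, S }.
Pass 1: +4 →
  {2, 4}  = {1, 3, 5}ᶜ
  {4, 5}  = {1, 2, 3}ᶜ
  {1, 4, 5}  = {2, 3}ᶜ
  {1, 2, 3, 5}  = {1, 2, 3} ∪ {1, 3, 5}
  — 9 sets.
Pass 2: +7 →
  {4}  = {1, 2, 3, 5}ᶜ
  {2, 3, 4}  = {2, 3} ∪ {2, 4}
  {2, 4, 5}  = {4, 5} ∪ {2, 4}
  {1, 2, 3, 4}  = {1, 2, 3} ∪ {2, 4}
  {1, 2, 4, 5}  = {1, 4, 5} ∪ {2, 4}
  {1, 3, 4, 5}  = {1, 4, 5} ∪ {1, 3, 5}
  {2, 3, 4, 5}  = {4, 5} ∪ {2, 3}
  — 16 sets.
Pass 3: 6 new —
  {1}  = {2, 3, 4, 5}ᶜ
  {2}  = {1, 3, 4, 5}ᶜ
  {3}  = {1, 2, 4, 5}ᶜ
  {5}  = {1, 2, 3, 4}ᶜ
  {1, 3}  = {2, 4, 5}ᶜ
  {1, 5}  = {2, 3, 4}ᶜ
  — 22 sets.
Pass 4: +10 →
  {1, 2}  = {2} ∪ {1}
  {1, 4}  = {4} ∪ {1}
  {2, 5}  = {2} ∪ {5}
  {3, 4}  = {3} ∪ {4}
  {3, 5}  = {5} ∪ {3}
  {1, 2, 4}  = {2, 4} ∪ {1}
  {1, 2, 5}  = {2} ∪ {1, 5}
  {1, 3, 4}  = {1, 3} ∪ {4}
  {2, 3, 5}  = {5} ∪ {2, 3}
  {3, 4, 5}  = {4, 5} ∪ {3}
  — 32 sets.
Pass 5: closed — nothing new.

|σ(ℰ)| = 32.  σ(ℰ) = { ∅, {1}, {2}, {3}, {4}, {5}, {1, 2}, {1, 3}, {1, 4}, {1, 5}, {2, 3}, {2, 4}, {2, 5}, {3, 4}, {3, 5}, {4, 5}, {1, 2, 3}, {1, 2, 4}, {1, 2, 5}, {1, 3, 4}, {1, 3, 5}, {1, 4, 5}, {2, 3, 4}, {2, 3, 5}, {2, 4, 5}, {3, 4, 5}, {1, 2, 3, 4}, {1, 2, 3, 5}, {1, 2, 4, 5}, {1, 3, 4, 5}, {2, 3, 4, 5}, S }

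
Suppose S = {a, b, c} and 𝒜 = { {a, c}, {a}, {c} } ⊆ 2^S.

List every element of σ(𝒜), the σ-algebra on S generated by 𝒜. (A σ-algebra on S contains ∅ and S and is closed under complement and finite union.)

Initial family (5 sets): { {}, {a}, {c}, {a, c}, S }.
Round 1 adds 3:
  {b}  = S∖{a, c}
  {a, b}  = S∖{c}
  {b, c}  = S∖{a}
  |family| = 8
Round 2: no new sets; the family is a σ-algebra.

σ(𝒜) = { {}, {a}, {b}, {c}, {a, b}, {a, c}, {b, c}, S }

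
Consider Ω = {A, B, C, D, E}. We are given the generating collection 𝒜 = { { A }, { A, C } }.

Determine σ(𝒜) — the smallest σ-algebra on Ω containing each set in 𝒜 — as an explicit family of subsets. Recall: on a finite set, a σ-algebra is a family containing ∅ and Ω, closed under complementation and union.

|σ(𝒜)| = 8.  σ(𝒜) = { {}, { A }, { C }, { A, C }, { B, D, E }, { A, B, D, E }, { B, C, D, E }, Ω }

Derivation:
Initial family (4 sets): { {}, { A }, { A, C }, Ω }.
Iteration 1: +2 →
  { B, D, E }  = complement { A, C }
  { B, C, D, E }  = complement { A }
  |family| = 6
Iteration 2 (1 new):
  { A, B, D, E }  = { B, D, E } ∪ { A }
  |family| = 7
Iteration 3: +1 →
  { C }  = complement { A, B, D, E }
  |family| = 8
After Iteration 4 the family is unchanged; done.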